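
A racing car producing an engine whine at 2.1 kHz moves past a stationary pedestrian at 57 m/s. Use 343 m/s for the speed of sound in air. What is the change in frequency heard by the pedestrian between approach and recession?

0.718 kHz

Approaching: f₁ = f · v/(v − v_s) = 2.1 × 343/286 ≈ 2.519 kHz.
Receding: f₂ = f · v/(v + v_s) = 2.1 × 343/400 ≈ 1.801 kHz.
Drop: f₁ − f₂ = 2f·v·v_s/(v² − v_s²) = 2 × 2.1 × 343 × 57/(343² − 57²) ≈ 0.718 kHz.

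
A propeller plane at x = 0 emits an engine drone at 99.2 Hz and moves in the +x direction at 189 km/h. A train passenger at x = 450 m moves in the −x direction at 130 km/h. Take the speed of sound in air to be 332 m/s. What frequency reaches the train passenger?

131 Hz

189 km/h = 52.5 m/s; 130 km/h = 36.11 m/s.
The observer lies on the +x side, so the source is heading toward the observer and the observer is heading toward the source.
With source approaching and observer approaching, f' = f · (v + v_o)/(v − v_s).
f' = 99.2 × (332 + 36.11)/(332 − 52.5) = 99.2 × 368.11/279.5 ≈ 131 Hz.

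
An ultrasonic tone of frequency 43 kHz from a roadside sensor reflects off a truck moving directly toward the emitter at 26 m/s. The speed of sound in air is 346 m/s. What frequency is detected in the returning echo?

At the truck (a moving observer), f₁ = f₀ · (v + u)/v = 43 × 372/346 ≈ 46.2 kHz.
On reflection it acts as a source moving toward the stationary detector: f₂ = f₁ · v/(v − u) = 46.2 × 346/320 ≈ 50.0 kHz.
Equivalently f₂ = f₀ · (v + u)/(v − u).

50.0 kHz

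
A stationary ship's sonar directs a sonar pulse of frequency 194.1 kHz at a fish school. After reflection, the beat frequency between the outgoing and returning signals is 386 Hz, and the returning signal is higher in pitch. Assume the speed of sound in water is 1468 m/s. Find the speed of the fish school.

1.46 m/s

Double Doppler shift off a moving reflector: f₂ = f₀ · (v + u)/(v − u) (u > 0 toward emitter).
Returning signal is higher, so f₂ = f₀ + Δf = 194100 + 386 = 194486 Hz.
Rearranging, u = v · (f₂ − f₀)/(f₂ + f₀) = 1468 × 386/388586 ≈ 1.46 m/s.
So the fish school is moving at 1.46 m/s toward the emitter.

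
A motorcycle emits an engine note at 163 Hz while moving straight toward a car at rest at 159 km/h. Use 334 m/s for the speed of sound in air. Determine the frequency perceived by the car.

159 km/h = 44.17 m/s.
With the source moving toward a stationary observer, f' = f · v/(v − v_s).
f' = 163 × 334/(334 − 44.17) = 163 × 334/289.8 ≈ 188 Hz.

188 Hz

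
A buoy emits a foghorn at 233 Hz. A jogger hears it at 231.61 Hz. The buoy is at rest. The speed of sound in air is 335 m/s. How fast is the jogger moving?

f' < f, so the jogger is receding.
f' = f · (v − v_o)/v ⇒ v_o = v · |f'/f − 1|.
v_o = 335 × |231.61/233 − 1| = 335 × 0.005966 ≈ 2.00 m/s.

2.00 m/s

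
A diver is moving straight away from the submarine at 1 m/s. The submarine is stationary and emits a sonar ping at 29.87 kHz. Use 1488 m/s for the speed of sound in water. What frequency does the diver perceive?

Moving observer, stationary source: f' = f · (v − v_o)/v.
f' = 29.87 × (1488 − 1)/1488 = 29.87 × 1487/1488 ≈ 29.8 kHz.

29.8 kHz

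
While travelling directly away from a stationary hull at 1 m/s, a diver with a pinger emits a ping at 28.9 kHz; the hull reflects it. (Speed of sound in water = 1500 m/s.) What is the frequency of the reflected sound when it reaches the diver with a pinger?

28.9 kHz

The hull receives the sound from a moving source: f₁ = f₀ · v/(v + v_e) = 28.9 × 1500/1501 ≈ 28.9 kHz.
On the return leg the diver with a pinger is a moving observer: f₂ = f₁ · (v − v_e)/v = 28.9 × 1499/1500 ≈ 28.9 kHz.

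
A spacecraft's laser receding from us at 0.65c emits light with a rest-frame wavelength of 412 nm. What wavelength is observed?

894.6 nm

Relativistic Doppler for wavelength: λ' = λ₀ · √((1 + β)/(1 − β)).
λ' = 412 × √(1.6500/0.3500) = 412 × 2.17124 ≈ 894.6 nm.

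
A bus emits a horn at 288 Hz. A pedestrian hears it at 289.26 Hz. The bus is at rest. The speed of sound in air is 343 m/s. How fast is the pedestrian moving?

1.50 m/s

f' > f, so the pedestrian is approaching.
f' = f · (v + v_o)/v ⇒ v_o = v · |f'/f − 1|.
v_o = 343 × |289.26/288 − 1| = 343 × 0.004375 ≈ 1.50 m/s.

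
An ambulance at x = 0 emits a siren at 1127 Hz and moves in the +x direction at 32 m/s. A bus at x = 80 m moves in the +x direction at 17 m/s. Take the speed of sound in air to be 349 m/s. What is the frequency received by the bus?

The observer lies on the +x side, so the source is heading toward the observer and the observer is heading away from the source.
General Doppler shift: f' = f · (v − v_o)/(v − v_s).
f' = 1127 × (349 − 17)/(349 − 32) = 1127 × 332/317 ≈ 1180 Hz.

1180 Hz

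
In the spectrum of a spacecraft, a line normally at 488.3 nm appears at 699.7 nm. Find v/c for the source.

λ'/λ₀ = 1.4329 > 1 (redshift), so the source is receding.
λ'/λ₀ = √((1 + β)/(1 − β)) for a receding source ⇒ β = (r² − 1)/(r² + 1) with r = λ'/λ₀.
β = (2.0533 − 1)/(2.0533 + 1) ≈ 0.345.

0.345c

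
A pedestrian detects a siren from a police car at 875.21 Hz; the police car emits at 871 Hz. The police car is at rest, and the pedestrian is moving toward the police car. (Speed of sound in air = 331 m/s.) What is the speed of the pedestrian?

1.60 m/s

f' = f · (v + v_o)/v ⇒ v_o = v · |f'/f − 1|.
v_o = 331 × |875.21/871 − 1| = 331 × 0.004834 ≈ 1.60 m/s.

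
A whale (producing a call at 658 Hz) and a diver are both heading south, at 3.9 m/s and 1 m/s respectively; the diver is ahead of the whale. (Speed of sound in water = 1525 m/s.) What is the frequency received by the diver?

659 Hz

The diver is ahead, so the whale is moving toward it while the diver is moving away from the whale.
With source approaching and observer receding, f' = f · (v − v_o)/(v − v_s).
f' = 658 × (1525 − 1)/(1525 − 3.9) = 658 × 1524/1521.1 ≈ 659 Hz.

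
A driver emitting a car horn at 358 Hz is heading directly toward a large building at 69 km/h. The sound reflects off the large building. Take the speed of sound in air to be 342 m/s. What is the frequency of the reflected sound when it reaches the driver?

69 km/h = 19.17 m/s.
The large building receives the sound from a moving source: f₁ = f₀ · v/(v − v_e) = 358 × 342/322.83 ≈ 379 Hz.
On the return leg the driver is a moving observer: f₂ = f₁ · (v + v_e)/v = 379 × 361.17/342 ≈ 401 Hz.

401 Hz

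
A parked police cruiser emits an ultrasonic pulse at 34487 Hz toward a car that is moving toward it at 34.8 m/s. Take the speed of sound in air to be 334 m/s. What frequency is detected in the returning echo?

42509 Hz

At the car (a moving observer), f₁ = f₀ · (v + u)/v = 34487 × 368.8/334 ≈ 38080 Hz.
The reflection then acts as a moving source: f₂ = f₁ · v/(v − u) ≈ 42509 Hz.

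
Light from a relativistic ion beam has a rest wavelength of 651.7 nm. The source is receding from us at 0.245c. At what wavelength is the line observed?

836.9 nm

Relativistic Doppler for wavelength: λ' = λ₀ · √((1 + β)/(1 − β)).
λ' = 651.7 × √(1.2450/0.7550) = 651.7 × 1.28414 ≈ 836.9 nm.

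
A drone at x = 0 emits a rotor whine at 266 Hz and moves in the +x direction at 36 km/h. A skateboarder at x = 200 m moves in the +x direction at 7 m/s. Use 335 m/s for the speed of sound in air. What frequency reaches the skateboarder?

36 km/h = 10 m/s.
The observer lies on the +x side, so the source is heading toward the observer and the observer is heading away from the source.
General Doppler shift: f' = f · (v − v_o)/(v − v_s).
f' = 266 × (335 − 7)/(335 − 10) = 266 × 328/325 ≈ 268 Hz.

268 Hz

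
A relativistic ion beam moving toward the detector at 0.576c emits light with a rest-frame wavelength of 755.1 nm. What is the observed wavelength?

391.7 nm

Relativistic Doppler for wavelength: λ' = λ₀ · √((1 − β)/(1 + β)).
λ' = 755.1 × √(0.4240/1.5760) = 755.1 × 0.51869 ≈ 391.7 nm.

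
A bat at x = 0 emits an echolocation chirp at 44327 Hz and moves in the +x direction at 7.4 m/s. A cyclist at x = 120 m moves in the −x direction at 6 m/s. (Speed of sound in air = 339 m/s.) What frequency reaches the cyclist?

46118 Hz

The observer lies on the +x side, so the source is heading toward the observer and the observer is heading toward the source.
General Doppler shift: f' = f · (v + v_o)/(v − v_s).
f' = 44327 × (339 + 6)/(339 − 7.4) = 44327 × 345/331.6 ≈ 46118 Hz.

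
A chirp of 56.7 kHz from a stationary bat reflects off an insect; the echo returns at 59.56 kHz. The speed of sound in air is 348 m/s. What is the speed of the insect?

Double Doppler shift off a moving reflector: f₂ = f₀ · (v + u)/(v − u) (u > 0 toward emitter).
Rearranging, u = v · (f₂ − f₀)/(f₂ + f₀) = 348 × 2.86/116.26 ≈ 8.6 m/s.
So the insect is moving at 8.6 m/s toward the emitter.

8.6 m/s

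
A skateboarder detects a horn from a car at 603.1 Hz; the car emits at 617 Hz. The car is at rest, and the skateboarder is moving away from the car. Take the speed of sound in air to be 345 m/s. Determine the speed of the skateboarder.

7.8 m/s

f' = f · (v − v_o)/v ⇒ v_o = v · |f'/f − 1|.
v_o = 345 × |603.1/617 − 1| = 345 × 0.02253 ≈ 7.8 m/s.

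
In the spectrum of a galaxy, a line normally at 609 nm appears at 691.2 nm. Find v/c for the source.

λ'/λ₀ = 1.1350 > 1 (redshift), so the source is receding.
λ'/λ₀ = √((1 + β)/(1 − β)) for a receding source ⇒ β = (r² − 1)/(r² + 1) with r = λ'/λ₀.
β = (1.2882 − 1)/(1.2882 + 1) ≈ 0.126.

0.126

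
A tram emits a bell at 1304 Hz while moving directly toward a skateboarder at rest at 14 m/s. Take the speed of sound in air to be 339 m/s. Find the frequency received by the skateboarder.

With the source moving toward a stationary observer, f' = f · v/(v − v_s).
f' = 1304 × 339/(339 − 14) = 1304 × 339/325 ≈ 1360 Hz.

1360 Hz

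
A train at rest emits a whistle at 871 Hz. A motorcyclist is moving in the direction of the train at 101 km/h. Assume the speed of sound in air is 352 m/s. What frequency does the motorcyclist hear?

940 Hz

101 km/h = 28.06 m/s.
Only the observer moves, toward the source, so f' = f · (v + v_o)/v.
f' = 871 × (352 + 28.06)/352 = 871 × 380.06/352 ≈ 940 Hz.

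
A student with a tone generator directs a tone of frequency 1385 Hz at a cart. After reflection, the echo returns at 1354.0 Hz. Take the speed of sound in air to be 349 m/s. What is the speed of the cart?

Double Doppler shift off a moving reflector: f₂ = f₀ · (v + u)/(v − u) (u > 0 toward emitter).
Rearranging, u = v · (f₂ − f₀)/(f₂ + f₀) = 349 × -31.0/2739.0 ≈ -3.9 m/s.
So the cart is moving at 3.9 m/s away from the emitter.

3.9 m/s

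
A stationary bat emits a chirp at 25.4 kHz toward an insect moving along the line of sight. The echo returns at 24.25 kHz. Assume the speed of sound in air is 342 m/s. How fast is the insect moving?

7.9 m/s

Double Doppler shift off a moving reflector: f₂ = f₀ · (v + u)/(v − u) (u > 0 toward emitter).
Rearranging, u = v · (f₂ − f₀)/(f₂ + f₀) = 342 × -1.15/49.65 ≈ -7.9 m/s.
So the insect is moving at 7.9 m/s away from the emitter.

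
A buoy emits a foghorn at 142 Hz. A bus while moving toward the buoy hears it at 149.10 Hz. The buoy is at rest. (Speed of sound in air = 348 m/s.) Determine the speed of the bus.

17.4 m/s

f' = f · (v + v_o)/v ⇒ v_o = v · |f'/f − 1|.
v_o = 348 × |149.10/142 − 1| = 348 × 0.05 ≈ 17.4 m/s.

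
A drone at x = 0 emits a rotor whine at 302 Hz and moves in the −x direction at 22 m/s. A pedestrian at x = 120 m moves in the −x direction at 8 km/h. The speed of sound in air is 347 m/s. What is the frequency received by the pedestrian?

286 Hz

8 km/h = 2.222 m/s.
The observer lies on the +x side, so the source is heading away from the observer and the observer is heading toward the source.
With source receding and observer approaching, f' = f · (v + v_o)/(v + v_s).
f' = 302 × (347 + 2.222)/(347 + 22) = 302 × 349.22/369 ≈ 286 Hz.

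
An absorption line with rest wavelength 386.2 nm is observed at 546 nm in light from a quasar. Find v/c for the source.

λ'/λ₀ = 1.4138 > 1 (redshift), so the source is receding.
λ'/λ₀ = √((1 + β)/(1 − β)) for a receding source ⇒ β = (r² − 1)/(r² + 1) with r = λ'/λ₀.
β = (1.9988 − 1)/(1.9988 + 1) ≈ 0.333.

0.333c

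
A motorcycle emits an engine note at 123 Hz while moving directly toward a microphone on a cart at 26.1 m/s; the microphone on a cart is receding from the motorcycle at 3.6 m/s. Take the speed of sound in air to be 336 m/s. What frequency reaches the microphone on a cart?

Both move, so f' = f · (v − v_o)/(v − v_s).
f' = 123 × (336 − 3.6)/(336 − 26.1) = 123 × 332.4/309.9 ≈ 132 Hz.

132 Hz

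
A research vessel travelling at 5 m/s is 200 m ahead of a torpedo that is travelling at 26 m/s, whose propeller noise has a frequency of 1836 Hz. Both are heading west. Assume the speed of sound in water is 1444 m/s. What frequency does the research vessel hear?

1863 Hz

The research vessel is ahead, so the torpedo is moving toward it while the research vessel is moving away from the torpedo.
Both move, so f' = f · (v − v_o)/(v − v_s).
f' = 1836 × (1444 − 5)/(1444 − 26) = 1836 × 1439/1418 ≈ 1863 Hz.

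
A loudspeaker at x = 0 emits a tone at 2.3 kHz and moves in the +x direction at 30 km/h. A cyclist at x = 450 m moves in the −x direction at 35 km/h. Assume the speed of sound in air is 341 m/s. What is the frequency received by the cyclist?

2.42 kHz

30 km/h = 8.333 m/s; 35 km/h = 9.722 m/s.
The observer lies on the +x side, so the source is heading toward the observer and the observer is heading toward the source.
With source approaching and observer approaching, f' = f · (v + v_o)/(v − v_s).
f' = 2.3 × (341 + 9.722)/(341 − 8.333) = 2.3 × 350.72/332.67 ≈ 2.42 kHz.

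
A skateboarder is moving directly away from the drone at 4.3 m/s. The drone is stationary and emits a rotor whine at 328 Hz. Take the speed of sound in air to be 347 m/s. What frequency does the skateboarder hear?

324 Hz

Moving observer, stationary source: f' = f · (v − v_o)/v.
f' = 328 × (347 − 4.3)/347 = 328 × 342.7/347 ≈ 324 Hz.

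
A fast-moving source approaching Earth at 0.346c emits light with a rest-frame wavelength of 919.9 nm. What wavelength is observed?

Relativistic Doppler for wavelength: λ' = λ₀ · √((1 − β)/(1 + β)).
λ' = 919.9 × √(0.6540/1.3460) = 919.9 × 0.69705 ≈ 641.2 nm.

641.2 nm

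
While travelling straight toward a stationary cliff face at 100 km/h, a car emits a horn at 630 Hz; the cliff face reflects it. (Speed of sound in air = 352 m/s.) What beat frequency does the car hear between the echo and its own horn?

100 km/h = 27.78 m/s.
The cliff face receives the sound from a moving source: f₁ = f₀ · v/(v − v_e) = 630 × 352/324.22 ≈ 684.0 Hz.
On the return leg the car is a moving observer: f₂ = f₁ · (v + v_e)/v = 684.0 × 379.78/352 ≈ 738.0 Hz.
Equivalently f₂ = f₀ · (v + v_e)/(v − v_e).
Beat against the emitted tone: |f₂ − f₀| = 2v_e·f₀/(v − v_e) = 2 × 27.78 × 630/324.22 ≈ 108 Hz.

108 Hz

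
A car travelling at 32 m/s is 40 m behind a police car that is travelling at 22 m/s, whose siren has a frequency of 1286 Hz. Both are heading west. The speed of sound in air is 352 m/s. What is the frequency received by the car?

1320 Hz

The car is behind, so the police car is moving away from it while the car is moving toward the police car.
With source receding and observer approaching, f' = f · (v + v_o)/(v + v_s).
f' = 1286 × (352 + 32)/(352 + 22) = 1286 × 384/374 ≈ 1320 Hz.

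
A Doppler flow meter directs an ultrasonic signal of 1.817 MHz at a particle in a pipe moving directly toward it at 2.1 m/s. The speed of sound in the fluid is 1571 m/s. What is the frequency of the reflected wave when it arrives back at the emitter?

1.8219 MHz

At the particle in a pipe (a moving observer), f₁ = f₀ · (v + u)/v = 1.817 × 1573.1/1571 ≈ 1.8194 MHz.
On reflection it acts as a source moving toward the stationary detector: f₂ = f₁ · v/(v − u) = 1.8194 × 1571/1568.9 ≈ 1.8219 MHz.
Equivalently f₂ = f₀ · (v + u)/(v − u).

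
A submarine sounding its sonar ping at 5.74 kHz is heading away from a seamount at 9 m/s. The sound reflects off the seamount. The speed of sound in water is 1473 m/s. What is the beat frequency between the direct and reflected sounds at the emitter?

70 Hz

The seamount receives the sound from a moving source: f₁ = f₀ · v/(v + v_e) = 5.74 × 1473/1482 ≈ 5.7051 kHz.
On the return leg the submarine is a moving observer: f₂ = f₁ · (v − v_e)/v = 5.7051 × 1464/1473 ≈ 5.6703 kHz.
Beat against the emitted tone (with f₀ = 5740 Hz): |f₂ − f₀| = 2v_e·f₀/(v + v_e) = 2 × 9 × 5740/1482 ≈ 70 Hz.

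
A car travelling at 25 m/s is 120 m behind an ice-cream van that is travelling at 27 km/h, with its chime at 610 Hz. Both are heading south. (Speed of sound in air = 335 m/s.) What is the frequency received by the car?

27 km/h = 7.5 m/s.
The car is behind, so the ice-cream van is moving away from it while the car is moving toward the ice-cream van.
With source receding and observer approaching, f' = f · (v + v_o)/(v + v_s).
f' = 610 × (335 + 25)/(335 + 7.5) = 610 × 360/342.5 ≈ 641 Hz.

641 Hz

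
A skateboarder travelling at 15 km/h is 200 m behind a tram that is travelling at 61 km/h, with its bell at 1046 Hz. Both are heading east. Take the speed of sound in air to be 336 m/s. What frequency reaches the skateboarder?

61 km/h = 16.94 m/s; 15 km/h = 4.167 m/s.
The skateboarder is behind, so the tram is moving away from it while the skateboarder is moving toward the tram.
With source receding and observer approaching, f' = f · (v + v_o)/(v + v_s).
f' = 1046 × (336 + 4.167)/(336 + 16.94) = 1046 × 340.17/352.94 ≈ 1008 Hz.

1008 Hz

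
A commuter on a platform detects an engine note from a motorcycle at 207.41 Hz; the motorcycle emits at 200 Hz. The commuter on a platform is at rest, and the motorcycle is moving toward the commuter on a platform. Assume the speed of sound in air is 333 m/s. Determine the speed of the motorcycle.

f' = f · v/(v − v_s) ⇒ v_s = v · |1 − f/f'|.
v_s = 333 × |1 − 200/207.41| = 333 × 0.03573 ≈ 11.9 m/s.

11.9 m/s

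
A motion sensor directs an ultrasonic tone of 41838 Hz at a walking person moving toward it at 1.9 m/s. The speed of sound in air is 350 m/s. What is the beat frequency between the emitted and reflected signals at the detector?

457 Hz

At the walking person (a moving observer), f₁ = f₀ · (v + u)/v = 41838 × 351.9/350 ≈ 42065 Hz.
The reflection then acts as a moving source: f₂ = f₁ · v/(v − u) ≈ 42295 Hz.
Equivalently f₂ = f₀ · (v + u)/(v − u).
Beat frequency: |f₂ − f₀| = 2u·f₀/(v − u) = 2 × 1.9 × 41838/348.1 ≈ 457 Hz.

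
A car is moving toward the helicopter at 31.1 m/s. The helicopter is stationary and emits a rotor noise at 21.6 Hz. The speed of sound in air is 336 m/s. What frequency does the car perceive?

Only the observer moves, toward the source, so f' = f · (v + v_o)/v.
f' = 21.6 × (336 + 31.1)/336 = 21.6 × 367.1/336 ≈ 23.6 Hz.

23.6 Hz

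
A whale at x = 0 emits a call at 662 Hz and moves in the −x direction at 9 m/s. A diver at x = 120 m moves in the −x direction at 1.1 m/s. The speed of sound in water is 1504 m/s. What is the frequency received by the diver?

659 Hz

The observer lies on the +x side, so the source is heading away from the observer and the observer is heading toward the source.
With source receding and observer approaching, f' = f · (v + v_o)/(v + v_s).
f' = 662 × (1504 + 1.1)/(1504 + 9) = 662 × 1505.1/1513 ≈ 659 Hz.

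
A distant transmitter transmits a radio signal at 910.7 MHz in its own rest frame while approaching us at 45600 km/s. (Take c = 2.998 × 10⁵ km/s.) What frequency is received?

1061.6 MHz

β = v/c = 45600/299800 = 0.1521.
Relativistic Doppler for frequency: f' = f₀ · √((1 + β)/(1 − β)).
f' = 910.7 × √(1.1521/0.8479) = 910.7 × 1.16566 ≈ 1061.6 MHz.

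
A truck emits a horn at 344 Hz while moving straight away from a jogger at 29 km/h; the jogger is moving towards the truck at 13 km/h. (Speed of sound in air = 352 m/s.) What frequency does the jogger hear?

29 km/h = 8.056 m/s; 13 km/h = 3.611 m/s.
Both move, so f' = f · (v + v_o)/(v + v_s).
f' = 344 × (352 + 3.611)/(352 + 8.056) = 344 × 355.61/360.06 ≈ 340 Hz.

340 Hz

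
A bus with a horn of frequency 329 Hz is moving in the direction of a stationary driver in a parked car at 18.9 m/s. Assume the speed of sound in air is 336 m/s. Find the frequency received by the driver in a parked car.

349 Hz

Moving source, stationary observer: f' = f · v/(v − v_s) since the source is approaching.
f' = 329 × 336/(336 − 18.9) = 329 × 336/317.1 ≈ 349 Hz.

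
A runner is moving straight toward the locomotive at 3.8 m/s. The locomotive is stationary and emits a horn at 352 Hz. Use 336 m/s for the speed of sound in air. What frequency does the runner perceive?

356 Hz

Only the observer moves, toward the source, so f' = f · (v + v_o)/v.
f' = 352 × (336 + 3.8)/336 = 352 × 339.8/336 ≈ 356 Hz.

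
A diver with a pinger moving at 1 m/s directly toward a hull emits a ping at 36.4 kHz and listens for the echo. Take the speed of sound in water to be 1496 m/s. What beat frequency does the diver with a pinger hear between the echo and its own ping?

48.7 Hz

The hull receives the sound from a moving source: f₁ = f₀ · v/(v − v_e) = 36.4 × 1496/1495 ≈ 36.4243 kHz.
On the return leg the diver with a pinger is a moving observer: f₂ = f₁ · (v + v_e)/v = 36.4243 × 1497/1496 ≈ 36.4487 kHz.
Beat against the emitted tone (with f₀ = 36400 Hz): |f₂ − f₀| = 2v_e·f₀/(v − v_e) = 2 × 1 × 36400/1495 ≈ 48.7 Hz.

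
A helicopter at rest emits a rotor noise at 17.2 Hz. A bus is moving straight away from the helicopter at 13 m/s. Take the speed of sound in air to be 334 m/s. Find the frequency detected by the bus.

16.5 Hz

Only the observer moves, away from the source, so f' = f · (v − v_o)/v.
f' = 17.2 × (334 − 13)/334 = 17.2 × 321/334 ≈ 16.5 Hz.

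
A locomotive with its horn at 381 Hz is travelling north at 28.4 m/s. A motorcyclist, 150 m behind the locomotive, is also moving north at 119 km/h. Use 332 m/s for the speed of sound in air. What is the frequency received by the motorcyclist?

386 Hz

119 km/h = 33.06 m/s.
The motorcyclist is behind, so the locomotive is moving away from it while the motorcyclist is moving toward the locomotive.
Both move, so f' = f · (v + v_o)/(v + v_s).
f' = 381 × (332 + 33.06)/(332 + 28.4) = 381 × 365.06/360.4 ≈ 386 Hz.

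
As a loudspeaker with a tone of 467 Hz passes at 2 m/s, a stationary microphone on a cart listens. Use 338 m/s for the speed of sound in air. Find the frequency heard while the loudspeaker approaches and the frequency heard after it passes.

470 Hz approaching; 464 Hz receding

Approaching: f₁ = f · v/(v − v_s) = 467 × 338/336 ≈ 470 Hz.
Receding: f₂ = f · v/(v + v_s) = 467 × 338/340 ≈ 464 Hz.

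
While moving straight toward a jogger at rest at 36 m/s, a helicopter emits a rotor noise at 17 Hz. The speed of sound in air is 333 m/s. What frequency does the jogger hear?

19.1 Hz

With the source moving toward a stationary observer, f' = f · v/(v − v_s).
f' = 17 × 333/(333 − 36) = 17 × 333/297 ≈ 19.1 Hz.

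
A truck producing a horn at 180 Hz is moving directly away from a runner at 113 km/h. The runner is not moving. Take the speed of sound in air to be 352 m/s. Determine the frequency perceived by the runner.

113 km/h = 31.39 m/s.
Only the source moves, away from the listener, so f' = f · v/(v + v_s).
f' = 180 × 352/(352 + 31.39) = 180 × 352/383.4 ≈ 165 Hz.

165 Hz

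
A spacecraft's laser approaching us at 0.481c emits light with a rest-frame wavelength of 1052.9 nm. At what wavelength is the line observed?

623.3 nm

Relativistic Doppler for wavelength: λ' = λ₀ · √((1 − β)/(1 + β)).
λ' = 1052.9 × √(0.5190/1.4810) = 1052.9 × 0.59198 ≈ 623.3 nm.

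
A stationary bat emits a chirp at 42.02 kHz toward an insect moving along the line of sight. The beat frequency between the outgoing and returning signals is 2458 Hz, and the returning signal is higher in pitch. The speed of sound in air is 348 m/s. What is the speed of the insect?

9.9 m/s

Double Doppler shift off a moving reflector: f₂ = f₀ · (v + u)/(v − u) (u > 0 toward emitter).
Returning signal is higher, so f₂ = f₀ + Δf = 42020 + 2458 = 44478 Hz.
Rearranging, u = v · (f₂ − f₀)/(f₂ + f₀) = 348 × 2458/86498 ≈ 9.9 m/s.
So the insect is moving at 9.9 m/s toward the emitter.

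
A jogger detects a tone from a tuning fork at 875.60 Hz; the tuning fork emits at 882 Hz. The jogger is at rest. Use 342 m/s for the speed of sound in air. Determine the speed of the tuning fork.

f' < f, so the tuning fork is receding.
f' = f · v/(v + v_s) ⇒ v_s = v · |1 − f/f'|.
v_s = 342 × |1 − 882/875.60| = 342 × 0.007309 ≈ 2.50 m/s.

2.50 m/s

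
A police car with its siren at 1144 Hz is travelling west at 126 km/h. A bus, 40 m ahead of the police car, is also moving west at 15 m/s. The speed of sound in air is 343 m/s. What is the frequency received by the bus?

126 km/h = 35 m/s.
The bus is ahead, so the police car is moving toward it while the bus is moving away from the police car.
With source approaching and observer receding, f' = f · (v − v_o)/(v − v_s).
f' = 1144 × (343 − 15)/(343 − 35) = 1144 × 328/308 ≈ 1218 Hz.

1218 Hz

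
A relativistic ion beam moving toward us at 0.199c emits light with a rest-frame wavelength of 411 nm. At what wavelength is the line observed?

335.9 nm

Relativistic Doppler for wavelength: λ' = λ₀ · √((1 − β)/(1 + β)).
λ' = 411 × √(0.8010/1.1990) = 411 × 0.81735 ≈ 335.9 nm.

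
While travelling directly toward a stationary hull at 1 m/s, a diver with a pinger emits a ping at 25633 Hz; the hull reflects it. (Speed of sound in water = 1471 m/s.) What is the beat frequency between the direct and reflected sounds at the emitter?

34.9 Hz

The hull receives the sound from a moving source: f₁ = f₀ · v/(v − v_e) = 25633 × 1471/1470 ≈ 25650.4 Hz.
On the return leg the diver with a pinger is a moving observer: f₂ = f₁ · (v + v_e)/v = 25650.4 × 1472/1471 ≈ 25667.9 Hz.
Equivalently f₂ = f₀ · (v + v_e)/(v − v_e).
Beat against the emitted tone: |f₂ − f₀| = 2v_e·f₀/(v − v_e) = 2 × 1 × 25633/1470 ≈ 34.9 Hz.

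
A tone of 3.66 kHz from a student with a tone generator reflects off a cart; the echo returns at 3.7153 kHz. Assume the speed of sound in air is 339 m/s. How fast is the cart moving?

2.54 m/s

Double Doppler shift off a moving reflector: f₂ = f₀ · (v + u)/(v − u) (u > 0 toward emitter).
Rearranging, u = v · (f₂ − f₀)/(f₂ + f₀) = 339 × 0.0553/7.3753 ≈ 2.54 m/s.
So the cart is moving at 2.54 m/s toward the emitter.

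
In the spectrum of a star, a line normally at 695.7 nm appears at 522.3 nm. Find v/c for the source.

λ'/λ₀ = 0.7508 < 1 (blueshift), so the source is approaching.
λ'/λ₀ = √((1 − β)/(1 + β)) for an approaching source ⇒ β = (1 − r²)/(1 + r²) with r = λ'/λ₀.
β = (1 − 0.5636)/(1 + 0.5636) ≈ 0.279.

0.279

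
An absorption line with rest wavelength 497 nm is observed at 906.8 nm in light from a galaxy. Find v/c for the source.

λ'/λ₀ = 1.8245 > 1 (redshift), so the source is receding.
λ'/λ₀ = √((1 + β)/(1 − β)) for a receding source ⇒ β = (r² − 1)/(r² + 1) with r = λ'/λ₀.
β = (3.3290 − 1)/(3.3290 + 1) ≈ 0.538.

0.538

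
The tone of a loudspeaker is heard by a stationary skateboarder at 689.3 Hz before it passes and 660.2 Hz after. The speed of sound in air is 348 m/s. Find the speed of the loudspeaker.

7.5 m/s

f₁/f₂ = (v + v_s)/(v − v_s), so v_s = v · (f₁ − f₂)/(f₁ + f₂).
v_s = 348 × (689.3 − 660.2)/(689.3 + 660.2) = 348 × 29.1/1349.5 ≈ 7.5 m/s.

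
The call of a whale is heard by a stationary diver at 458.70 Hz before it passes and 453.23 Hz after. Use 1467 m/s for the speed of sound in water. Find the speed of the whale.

8.8 m/s

f₁/f₂ = (v + v_s)/(v − v_s), so v_s = v · (f₁ − f₂)/(f₁ + f₂).
v_s = 1467 × (458.70 − 453.23)/(458.70 + 453.23) = 1467 × 5.47/911.93 ≈ 8.8 m/s.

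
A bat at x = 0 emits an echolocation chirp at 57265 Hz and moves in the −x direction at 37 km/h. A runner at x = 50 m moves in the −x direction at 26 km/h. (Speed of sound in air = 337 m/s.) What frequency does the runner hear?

37 km/h = 10.28 m/s; 26 km/h = 7.222 m/s.
The observer lies on the +x side, so the source is heading away from the observer and the observer is heading toward the source.
General Doppler shift: f' = f · (v + v_o)/(v + v_s).
f' = 57265 × (337 + 7.222)/(337 + 10.28) = 57265 × 344.22/347.28 ≈ 56761 Hz.

56761 Hz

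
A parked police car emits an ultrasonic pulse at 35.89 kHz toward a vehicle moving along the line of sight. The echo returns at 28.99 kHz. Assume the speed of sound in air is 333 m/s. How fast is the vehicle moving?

Double Doppler shift off a moving reflector: f₂ = f₀ · (v + u)/(v − u) (u > 0 toward emitter).
Rearranging, u = v · (f₂ − f₀)/(f₂ + f₀) = 333 × -6.90/64.88 ≈ -35 m/s.
So the vehicle is moving at 35 m/s away from the emitter.

35 m/s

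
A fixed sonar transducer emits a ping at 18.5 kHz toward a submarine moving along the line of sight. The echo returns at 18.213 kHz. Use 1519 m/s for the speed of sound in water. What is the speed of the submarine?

11.9 m/s

Double Doppler shift off a moving reflector: f₂ = f₀ · (v + u)/(v − u) (u > 0 toward emitter).
Rearranging, u = v · (f₂ − f₀)/(f₂ + f₀) = 1519 × -0.287/36.713 ≈ -11.9 m/s.
So the submarine is moving at 11.9 m/s away from the emitter.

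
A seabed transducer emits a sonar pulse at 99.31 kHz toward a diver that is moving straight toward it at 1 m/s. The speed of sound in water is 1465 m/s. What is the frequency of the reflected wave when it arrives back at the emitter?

99.4 kHz

The diver first receives the wave as a moving observer: f₁ = f₀ · (v + u)/v = 99.31 × (1465 + 1)/1465 ≈ 99.4 kHz.
The reflection then acts as a moving source: f₂ = f₁ · v/(v − u) ≈ 99.4 kHz.
Equivalently f₂ = f₀ · (v + u)/(v − u).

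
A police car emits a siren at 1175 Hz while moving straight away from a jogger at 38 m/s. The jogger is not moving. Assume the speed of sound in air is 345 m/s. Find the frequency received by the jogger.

1058 Hz

Moving source, stationary observer: f' = f · v/(v + v_s) since the source is receding.
f' = 1175 × 345/(345 + 38) = 1175 × 345/383 ≈ 1058 Hz.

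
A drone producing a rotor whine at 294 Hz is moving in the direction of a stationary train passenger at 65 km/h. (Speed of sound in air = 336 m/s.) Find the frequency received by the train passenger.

65 km/h = 18.06 m/s.
Moving source, stationary observer: f' = f · v/(v − v_s) since the source is approaching.
f' = 294 × 336/(336 − 18.06) = 294 × 336/317.9 ≈ 311 Hz.

311 Hz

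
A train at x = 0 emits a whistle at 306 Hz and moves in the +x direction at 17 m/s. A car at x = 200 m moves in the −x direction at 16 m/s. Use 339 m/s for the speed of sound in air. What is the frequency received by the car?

The observer lies on the +x side, so the source is heading toward the observer and the observer is heading toward the source.
Both move, so f' = f · (v + v_o)/(v − v_s).
f' = 306 × (339 + 16)/(339 − 17) = 306 × 355/322 ≈ 337 Hz.

337 Hz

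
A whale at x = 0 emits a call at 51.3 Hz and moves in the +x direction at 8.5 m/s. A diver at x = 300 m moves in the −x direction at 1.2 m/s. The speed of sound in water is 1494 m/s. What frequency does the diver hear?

The observer lies on the +x side, so the source is heading toward the observer and the observer is heading toward the source.
General Doppler shift: f' = f · (v + v_o)/(v − v_s).
f' = 51.3 × (1494 + 1.2)/(1494 − 8.5) = 51.3 × 1495.2/1485.5 ≈ 51.6 Hz.

51.6 Hz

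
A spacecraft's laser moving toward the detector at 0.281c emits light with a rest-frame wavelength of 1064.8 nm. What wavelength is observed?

Relativistic Doppler for wavelength: λ' = λ₀ · √((1 − β)/(1 + β)).
λ' = 1064.8 × √(0.7190/1.2810) = 1064.8 × 0.74919 ≈ 797.7 nm.

797.7 nm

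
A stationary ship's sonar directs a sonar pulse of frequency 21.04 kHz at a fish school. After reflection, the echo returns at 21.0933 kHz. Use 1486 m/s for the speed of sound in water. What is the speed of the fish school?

Double Doppler shift off a moving reflector: f₂ = f₀ · (v + u)/(v − u) (u > 0 toward emitter).
Rearranging, u = v · (f₂ − f₀)/(f₂ + f₀) = 1486 × 0.0533/42.1333 ≈ 1.88 m/s.
So the fish school is moving at 1.88 m/s toward the emitter.

1.88 m/s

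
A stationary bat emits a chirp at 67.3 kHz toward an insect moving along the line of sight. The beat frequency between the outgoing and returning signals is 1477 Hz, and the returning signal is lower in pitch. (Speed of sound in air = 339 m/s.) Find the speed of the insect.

3.8 m/s

Double Doppler shift off a moving reflector: f₂ = f₀ · (v + u)/(v − u) (u > 0 toward emitter).
Returning signal is lower, so f₂ = f₀ − Δf = 67300 − 1477 = 65823 Hz.
Rearranging, u = v · (f₂ − f₀)/(f₂ + f₀) = 339 × -1477/133123 ≈ -3.8 m/s.
So the insect is moving at 3.8 m/s away from the emitter.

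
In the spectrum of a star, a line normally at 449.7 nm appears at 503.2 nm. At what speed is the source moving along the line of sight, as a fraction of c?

λ'/λ₀ = 1.1190 > 1 (redshift), so the source is receding.
λ'/λ₀ = √((1 + β)/(1 − β)) for a receding source ⇒ β = (r² − 1)/(r² + 1) with r = λ'/λ₀.
β = (1.2521 − 1)/(1.2521 + 1) ≈ 0.112.

0.112c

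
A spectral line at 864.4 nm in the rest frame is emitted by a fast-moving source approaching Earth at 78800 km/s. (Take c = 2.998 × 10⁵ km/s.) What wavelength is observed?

β = v/c = 78800/299800 = 0.2628.
Relativistic Doppler for wavelength: λ' = λ₀ · √((1 − β)/(1 + β)).
λ' = 864.4 × √(0.7372/1.2628) = 864.4 × 0.76402 ≈ 660.4 nm.

660.4 nm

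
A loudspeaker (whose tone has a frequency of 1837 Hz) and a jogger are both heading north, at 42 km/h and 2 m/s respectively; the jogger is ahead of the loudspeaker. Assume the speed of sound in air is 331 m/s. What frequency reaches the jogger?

1893 Hz

42 km/h = 11.67 m/s.
The jogger is ahead, so the loudspeaker is moving toward it while the jogger is moving away from the loudspeaker.
Both move, so f' = f · (v − v_o)/(v − v_s).
f' = 1837 × (331 − 2)/(331 − 11.67) = 1837 × 329/319.33 ≈ 1893 Hz.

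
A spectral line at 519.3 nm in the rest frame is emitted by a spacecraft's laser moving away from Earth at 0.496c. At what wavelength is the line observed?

894.7 nm

Relativistic Doppler for wavelength: λ' = λ₀ · √((1 + β)/(1 − β)).
λ' = 519.3 × √(1.4960/0.5040) = 519.3 × 1.72286 ≈ 894.7 nm.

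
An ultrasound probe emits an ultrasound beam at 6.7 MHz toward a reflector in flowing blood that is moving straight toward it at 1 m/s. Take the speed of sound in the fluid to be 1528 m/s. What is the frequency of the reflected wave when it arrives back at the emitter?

The reflector in flowing blood first receives the wave as a moving observer: f₁ = f₀ · (v + u)/v = 6.7 × (1528 + 1)/1528 ≈ 6.704 MHz.
On reflection it acts as a source moving toward the stationary detector: f₂ = f₁ · v/(v − u) = 6.704 × 1528/1527 ≈ 6.709 MHz.
Equivalently f₂ = f₀ · (v + u)/(v − u).

6.709 MHz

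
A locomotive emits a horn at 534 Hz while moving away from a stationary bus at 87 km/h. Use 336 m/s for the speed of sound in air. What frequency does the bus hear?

498 Hz

87 km/h = 24.17 m/s.
Moving source, stationary observer: f' = f · v/(v + v_s) since the source is receding.
f' = 534 × 336/(336 + 24.17) = 534 × 336/360.2 ≈ 498 Hz.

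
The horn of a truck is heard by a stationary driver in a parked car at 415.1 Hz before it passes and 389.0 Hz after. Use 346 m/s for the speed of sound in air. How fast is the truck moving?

f₁/f₂ = (v + v_s)/(v − v_s), so v_s = v · (f₁ − f₂)/(f₁ + f₂).
v_s = 346 × (415.1 − 389.0)/(415.1 + 389.0) = 346 × 26.1/804.1 ≈ 11.2 m/s.

11.2 m/s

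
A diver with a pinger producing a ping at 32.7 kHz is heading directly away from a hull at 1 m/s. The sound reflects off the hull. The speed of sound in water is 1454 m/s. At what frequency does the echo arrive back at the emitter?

32.7 kHz

The hull receives the sound from a moving source: f₁ = f₀ · v/(v + v_e) = 32.7 × 1454/1455 ≈ 32.7 kHz.
On the return leg the diver with a pinger is a moving observer: f₂ = f₁ · (v − v_e)/v = 32.7 × 1453/1454 ≈ 32.7 kHz.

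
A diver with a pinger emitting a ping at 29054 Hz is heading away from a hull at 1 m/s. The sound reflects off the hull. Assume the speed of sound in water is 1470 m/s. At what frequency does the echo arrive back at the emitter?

29014 Hz

The hull receives the sound from a moving source: f₁ = f₀ · v/(v + v_e) = 29054 × 1470/1471 ≈ 29034 Hz.
On the return leg the diver with a pinger is a moving observer: f₂ = f₁ · (v − v_e)/v = 29034 × 1469/1470 ≈ 29014 Hz.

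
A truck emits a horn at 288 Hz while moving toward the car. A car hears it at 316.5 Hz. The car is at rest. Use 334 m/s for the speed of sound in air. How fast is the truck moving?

f' = f · v/(v − v_s) ⇒ v_s = v · |1 − f/f'|.
v_s = 334 × |1 − 288/316.5| = 334 × 0.09005 ≈ 30 m/s.

30 m/s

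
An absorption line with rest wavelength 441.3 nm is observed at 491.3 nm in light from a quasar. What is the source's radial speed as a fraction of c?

0.107c

λ'/λ₀ = 1.1133 > 1 (redshift), so the source is receding.
λ'/λ₀ = √((1 + β)/(1 − β)) for a receding source ⇒ β = (r² − 1)/(r² + 1) with r = λ'/λ₀.
β = (1.2394 − 1)/(1.2394 + 1) ≈ 0.107.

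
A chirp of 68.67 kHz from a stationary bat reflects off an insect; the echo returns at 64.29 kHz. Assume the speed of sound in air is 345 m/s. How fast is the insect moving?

Double Doppler shift off a moving reflector: f₂ = f₀ · (v + u)/(v − u) (u > 0 toward emitter).
Rearranging, u = v · (f₂ − f₀)/(f₂ + f₀) = 345 × -4.38/132.96 ≈ -11.4 m/s.
So the insect is moving at 11.4 m/s away from the emitter.

11.4 m/s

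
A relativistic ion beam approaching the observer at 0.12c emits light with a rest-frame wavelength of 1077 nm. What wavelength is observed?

954.7 nm

Relativistic Doppler for wavelength: λ' = λ₀ · √((1 − β)/(1 + β)).
λ' = 1077 × √(0.8800/1.1200) = 1077 × 0.88641 ≈ 954.7 nm.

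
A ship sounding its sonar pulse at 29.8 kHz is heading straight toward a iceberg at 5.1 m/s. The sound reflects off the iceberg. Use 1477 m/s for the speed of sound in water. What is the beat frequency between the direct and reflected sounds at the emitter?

207 Hz

The iceberg receives the sound from a moving source: f₁ = f₀ · v/(v − v_e) = 29.8 × 1477/1471.9 ≈ 29.903 kHz.
On the return leg the ship is a moving observer: f₂ = f₁ · (v + v_e)/v = 29.903 × 1482.1/1477 ≈ 30.007 kHz.
Beat against the emitted tone (with f₀ = 29800 Hz): |f₂ − f₀| = 2v_e·f₀/(v − v_e) = 2 × 5.1 × 29800/1471.9 ≈ 207 Hz.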